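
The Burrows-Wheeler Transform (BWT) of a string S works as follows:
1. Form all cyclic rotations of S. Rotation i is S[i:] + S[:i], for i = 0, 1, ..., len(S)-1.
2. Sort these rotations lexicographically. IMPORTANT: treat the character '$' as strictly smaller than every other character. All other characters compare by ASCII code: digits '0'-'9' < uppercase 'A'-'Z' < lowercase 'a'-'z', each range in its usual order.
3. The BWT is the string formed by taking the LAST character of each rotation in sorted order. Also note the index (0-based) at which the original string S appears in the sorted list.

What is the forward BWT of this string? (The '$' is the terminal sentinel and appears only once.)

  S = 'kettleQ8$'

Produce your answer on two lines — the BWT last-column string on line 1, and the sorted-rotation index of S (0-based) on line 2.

Answer: 8Qelk$tte
5

Derivation:
All 9 rotations (rotation i = S[i:]+S[:i]):
  rot[0] = kettleQ8$
  rot[1] = ettleQ8$k
  rot[2] = ttleQ8$ke
  rot[3] = tleQ8$ket
  rot[4] = leQ8$kett
  rot[5] = eQ8$kettl
  rot[6] = Q8$kettle
  rot[7] = 8$kettleQ
  rot[8] = $kettleQ8
Sorted (with $ < everything):
  sorted[0] = $kettleQ8  (last char: '8')
  sorted[1] = 8$kettleQ  (last char: 'Q')
  sorted[2] = Q8$kettle  (last char: 'e')
  sorted[3] = eQ8$kettl  (last char: 'l')
  sorted[4] = ettleQ8$k  (last char: 'k')
  sorted[5] = kettleQ8$  (last char: '$')
  sorted[6] = leQ8$kett  (last char: 't')
  sorted[7] = tleQ8$ket  (last char: 't')
  sorted[8] = ttleQ8$ke  (last char: 'e')
Last column: 8Qelk$tte
Original string S is at sorted index 5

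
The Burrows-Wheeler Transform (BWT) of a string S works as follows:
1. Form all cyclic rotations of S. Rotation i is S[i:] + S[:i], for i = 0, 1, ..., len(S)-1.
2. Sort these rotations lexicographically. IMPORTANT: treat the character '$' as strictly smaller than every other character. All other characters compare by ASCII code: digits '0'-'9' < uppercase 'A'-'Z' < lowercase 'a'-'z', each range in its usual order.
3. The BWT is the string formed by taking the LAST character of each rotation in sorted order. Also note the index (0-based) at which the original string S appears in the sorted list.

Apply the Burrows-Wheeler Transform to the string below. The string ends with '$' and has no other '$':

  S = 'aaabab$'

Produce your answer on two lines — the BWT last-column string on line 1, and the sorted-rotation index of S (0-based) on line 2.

All 7 rotations (rotation i = S[i:]+S[:i]):
  rot[0] = aaabab$
  rot[1] = aabab$a
  rot[2] = abab$aa
  rot[3] = bab$aaa
  rot[4] = ab$aaab
  rot[5] = b$aaaba
  rot[6] = $aaabab
Sorted (with $ < everything):
  sorted[0] = $aaabab  (last char: 'b')
  sorted[1] = aaabab$  (last char: '$')
  sorted[2] = aabab$a  (last char: 'a')
  sorted[3] = ab$aaab  (last char: 'b')
  sorted[4] = abab$aa  (last char: 'a')
  sorted[5] = b$aaaba  (last char: 'a')
  sorted[6] = bab$aaa  (last char: 'a')
Last column: b$abaaa
Original string S is at sorted index 1

Answer: b$abaaa
1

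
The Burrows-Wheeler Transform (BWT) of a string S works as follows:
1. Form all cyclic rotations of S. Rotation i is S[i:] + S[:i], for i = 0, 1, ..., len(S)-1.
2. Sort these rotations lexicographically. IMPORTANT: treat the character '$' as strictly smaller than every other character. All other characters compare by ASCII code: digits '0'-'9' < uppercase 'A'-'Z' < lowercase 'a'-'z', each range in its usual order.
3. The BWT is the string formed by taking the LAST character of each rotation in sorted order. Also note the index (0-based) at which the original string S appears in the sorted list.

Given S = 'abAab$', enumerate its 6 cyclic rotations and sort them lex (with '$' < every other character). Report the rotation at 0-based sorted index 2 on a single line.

Answer: ab$abA

Derivation:
All 6 rotations (rotation i = S[i:]+S[:i]):
  rot[0] = abAab$
  rot[1] = bAab$a
  rot[2] = Aab$ab
  rot[3] = ab$abA
  rot[4] = b$abAa
  rot[5] = $abAab
Sorted (with $ < everything):
  sorted[0] = $abAab
  sorted[1] = Aab$ab
  sorted[2] = ab$abA
  sorted[3] = abAab$
  sorted[4] = b$abAa
  sorted[5] = bAab$a
sorted[2] = ab$abA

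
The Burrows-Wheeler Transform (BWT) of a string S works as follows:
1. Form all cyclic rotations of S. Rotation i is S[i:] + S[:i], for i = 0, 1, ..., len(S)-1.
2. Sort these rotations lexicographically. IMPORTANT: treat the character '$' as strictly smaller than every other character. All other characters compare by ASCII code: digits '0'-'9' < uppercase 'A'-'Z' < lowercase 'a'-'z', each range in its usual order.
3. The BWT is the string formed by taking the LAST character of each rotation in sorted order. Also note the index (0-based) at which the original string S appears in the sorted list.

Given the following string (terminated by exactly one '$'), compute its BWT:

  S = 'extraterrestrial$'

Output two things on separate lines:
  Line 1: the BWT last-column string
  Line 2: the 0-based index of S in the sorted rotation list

Answer: lirtr$ratrteeaxse
5

Derivation:
All 17 rotations (rotation i = S[i:]+S[:i]):
  rot[0] = extraterrestrial$
  rot[1] = xtraterrestrial$e
  rot[2] = traterrestrial$ex
  rot[3] = raterrestrial$ext
  rot[4] = aterrestrial$extr
  rot[5] = terrestrial$extra
  rot[6] = errestrial$extrat
  rot[7] = rrestrial$extrate
  rot[8] = restrial$extrater
  rot[9] = estrial$extraterr
  rot[10] = strial$extraterre
  rot[11] = trial$extraterres
  rot[12] = rial$extraterrest
  rot[13] = ial$extraterrestr
  rot[14] = al$extraterrestri
  rot[15] = l$extraterrestria
  rot[16] = $extraterrestrial
Sorted (with $ < everything):
  sorted[0] = $extraterrestrial  (last char: 'l')
  sorted[1] = al$extraterrestri  (last char: 'i')
  sorted[2] = aterrestrial$extr  (last char: 'r')
  sorted[3] = errestrial$extrat  (last char: 't')
  sorted[4] = estrial$extraterr  (last char: 'r')
  sorted[5] = extraterrestrial$  (last char: '$')
  sorted[6] = ial$extraterrestr  (last char: 'r')
  sorted[7] = l$extraterrestria  (last char: 'a')
  sorted[8] = raterrestrial$ext  (last char: 't')
  sorted[9] = restrial$extrater  (last char: 'r')
  sorted[10] = rial$extraterrest  (last char: 't')
  sorted[11] = rrestrial$extrate  (last char: 'e')
  sorted[12] = strial$extraterre  (last char: 'e')
  sorted[13] = terrestrial$extra  (last char: 'a')
  sorted[14] = traterrestrial$ex  (last char: 'x')
  sorted[15] = trial$extraterres  (last char: 's')
  sorted[16] = xtraterrestrial$e  (last char: 'e')
Last column: lirtr$ratrteeaxse
Original string S is at sorted index 5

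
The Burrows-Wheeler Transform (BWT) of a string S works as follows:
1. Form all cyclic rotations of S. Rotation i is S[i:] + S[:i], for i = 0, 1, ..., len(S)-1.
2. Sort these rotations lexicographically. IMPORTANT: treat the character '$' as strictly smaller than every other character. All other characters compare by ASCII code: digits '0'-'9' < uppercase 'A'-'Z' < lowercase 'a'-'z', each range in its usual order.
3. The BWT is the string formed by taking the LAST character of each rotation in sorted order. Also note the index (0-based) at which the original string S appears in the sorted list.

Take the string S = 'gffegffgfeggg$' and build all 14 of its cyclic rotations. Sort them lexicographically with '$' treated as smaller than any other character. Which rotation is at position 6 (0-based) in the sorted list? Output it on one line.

Answer: ffgfeggg$gffeg

Derivation:
All 14 rotations (rotation i = S[i:]+S[:i]):
  rot[0] = gffegffgfeggg$
  rot[1] = ffegffgfeggg$g
  rot[2] = fegffgfeggg$gf
  rot[3] = egffgfeggg$gff
  rot[4] = gffgfeggg$gffe
  rot[5] = ffgfeggg$gffeg
  rot[6] = fgfeggg$gffegf
  rot[7] = gfeggg$gffegff
  rot[8] = feggg$gffegffg
  rot[9] = eggg$gffegffgf
  rot[10] = ggg$gffegffgfe
  rot[11] = gg$gffegffgfeg
  rot[12] = g$gffegffgfegg
  rot[13] = $gffegffgfeggg
Sorted (with $ < everything):
  sorted[0] = $gffegffgfeggg
  sorted[1] = egffgfeggg$gff
  sorted[2] = eggg$gffegffgf
  sorted[3] = fegffgfeggg$gf
  sorted[4] = feggg$gffegffg
  sorted[5] = ffegffgfeggg$g
  sorted[6] = ffgfeggg$gffeg
  sorted[7] = fgfeggg$gffegf
  sorted[8] = g$gffegffgfegg
  sorted[9] = gfeggg$gffegff
  sorted[10] = gffegffgfeggg$
  sorted[11] = gffgfeggg$gffe
  sorted[12] = gg$gffegffgfeg
  sorted[13] = ggg$gffegffgfe
sorted[6] = ffgfeggg$gffeg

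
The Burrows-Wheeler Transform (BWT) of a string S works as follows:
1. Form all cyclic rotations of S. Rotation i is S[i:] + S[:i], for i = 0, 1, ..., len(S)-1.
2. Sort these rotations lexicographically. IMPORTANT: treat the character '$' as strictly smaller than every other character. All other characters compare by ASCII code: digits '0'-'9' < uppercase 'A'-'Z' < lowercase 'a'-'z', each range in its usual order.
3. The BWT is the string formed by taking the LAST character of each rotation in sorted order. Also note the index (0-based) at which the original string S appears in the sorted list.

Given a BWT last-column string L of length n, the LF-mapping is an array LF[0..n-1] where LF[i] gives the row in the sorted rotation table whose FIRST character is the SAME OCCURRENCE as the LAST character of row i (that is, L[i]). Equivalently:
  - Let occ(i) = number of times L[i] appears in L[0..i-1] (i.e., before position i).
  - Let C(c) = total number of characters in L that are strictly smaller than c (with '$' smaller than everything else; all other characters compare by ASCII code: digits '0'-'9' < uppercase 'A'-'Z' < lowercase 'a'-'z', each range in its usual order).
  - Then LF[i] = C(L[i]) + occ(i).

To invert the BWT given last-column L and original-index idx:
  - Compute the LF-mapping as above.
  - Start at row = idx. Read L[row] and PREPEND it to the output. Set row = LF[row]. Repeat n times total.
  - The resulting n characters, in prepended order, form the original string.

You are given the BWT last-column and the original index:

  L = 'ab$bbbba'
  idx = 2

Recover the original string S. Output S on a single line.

Answer: abbbbba$

Derivation:
LF mapping: 1 3 0 4 5 6 7 2
Walk LF starting at row 2, prepending L[row]:
  step 1: row=2, L[2]='$', prepend. Next row=LF[2]=0
  step 2: row=0, L[0]='a', prepend. Next row=LF[0]=1
  step 3: row=1, L[1]='b', prepend. Next row=LF[1]=3
  step 4: row=3, L[3]='b', prepend. Next row=LF[3]=4
  step 5: row=4, L[4]='b', prepend. Next row=LF[4]=5
  step 6: row=5, L[5]='b', prepend. Next row=LF[5]=6
  step 7: row=6, L[6]='b', prepend. Next row=LF[6]=7
  step 8: row=7, L[7]='a', prepend. Next row=LF[7]=2
Reversed output: abbbbba$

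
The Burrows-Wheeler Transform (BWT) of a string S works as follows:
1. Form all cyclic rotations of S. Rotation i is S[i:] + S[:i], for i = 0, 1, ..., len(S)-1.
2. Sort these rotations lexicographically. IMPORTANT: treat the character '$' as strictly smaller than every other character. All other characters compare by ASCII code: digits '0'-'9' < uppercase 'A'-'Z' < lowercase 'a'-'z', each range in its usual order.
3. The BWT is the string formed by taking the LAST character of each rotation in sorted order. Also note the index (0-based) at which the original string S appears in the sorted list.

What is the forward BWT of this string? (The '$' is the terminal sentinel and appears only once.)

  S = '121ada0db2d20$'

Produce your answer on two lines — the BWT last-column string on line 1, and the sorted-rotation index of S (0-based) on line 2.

Answer: 02a$2d1bd1d2a0
3

Derivation:
All 14 rotations (rotation i = S[i:]+S[:i]):
  rot[0] = 121ada0db2d20$
  rot[1] = 21ada0db2d20$1
  rot[2] = 1ada0db2d20$12
  rot[3] = ada0db2d20$121
  rot[4] = da0db2d20$121a
  rot[5] = a0db2d20$121ad
  rot[6] = 0db2d20$121ada
  rot[7] = db2d20$121ada0
  rot[8] = b2d20$121ada0d
  rot[9] = 2d20$121ada0db
  rot[10] = d20$121ada0db2
  rot[11] = 20$121ada0db2d
  rot[12] = 0$121ada0db2d2
  rot[13] = $121ada0db2d20
Sorted (with $ < everything):
  sorted[0] = $121ada0db2d20  (last char: '0')
  sorted[1] = 0$121ada0db2d2  (last char: '2')
  sorted[2] = 0db2d20$121ada  (last char: 'a')
  sorted[3] = 121ada0db2d20$  (last char: '$')
  sorted[4] = 1ada0db2d20$12  (last char: '2')
  sorted[5] = 20$121ada0db2d  (last char: 'd')
  sorted[6] = 21ada0db2d20$1  (last char: '1')
  sorted[7] = 2d20$121ada0db  (last char: 'b')
  sorted[8] = a0db2d20$121ad  (last char: 'd')
  sorted[9] = ada0db2d20$121  (last char: '1')
  sorted[10] = b2d20$121ada0d  (last char: 'd')
  sorted[11] = d20$121ada0db2  (last char: '2')
  sorted[12] = da0db2d20$121a  (last char: 'a')
  sorted[13] = db2d20$121ada0  (last char: '0')
Last column: 02a$2d1bd1d2a0
Original string S is at sorted index 3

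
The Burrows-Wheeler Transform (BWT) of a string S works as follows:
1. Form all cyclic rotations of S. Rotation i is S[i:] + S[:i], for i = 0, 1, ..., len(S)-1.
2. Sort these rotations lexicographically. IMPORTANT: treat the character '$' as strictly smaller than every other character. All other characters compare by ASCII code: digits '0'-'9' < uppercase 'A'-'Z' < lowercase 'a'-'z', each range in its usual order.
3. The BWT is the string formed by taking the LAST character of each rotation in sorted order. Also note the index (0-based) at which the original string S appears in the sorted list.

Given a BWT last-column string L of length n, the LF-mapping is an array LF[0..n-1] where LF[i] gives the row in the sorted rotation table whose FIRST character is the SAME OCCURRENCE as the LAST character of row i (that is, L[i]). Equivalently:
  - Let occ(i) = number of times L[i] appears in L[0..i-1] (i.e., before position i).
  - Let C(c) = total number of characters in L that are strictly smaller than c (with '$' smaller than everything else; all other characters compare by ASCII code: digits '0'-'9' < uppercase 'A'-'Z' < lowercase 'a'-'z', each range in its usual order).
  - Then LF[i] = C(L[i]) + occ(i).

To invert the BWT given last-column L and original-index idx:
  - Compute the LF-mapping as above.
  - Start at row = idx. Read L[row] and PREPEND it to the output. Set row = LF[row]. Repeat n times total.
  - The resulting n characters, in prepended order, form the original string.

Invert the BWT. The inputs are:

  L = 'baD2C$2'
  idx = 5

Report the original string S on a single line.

LF mapping: 6 5 4 1 3 0 2
Walk LF starting at row 5, prepending L[row]:
  step 1: row=5, L[5]='$', prepend. Next row=LF[5]=0
  step 2: row=0, L[0]='b', prepend. Next row=LF[0]=6
  step 3: row=6, L[6]='2', prepend. Next row=LF[6]=2
  step 4: row=2, L[2]='D', prepend. Next row=LF[2]=4
  step 5: row=4, L[4]='C', prepend. Next row=LF[4]=3
  step 6: row=3, L[3]='2', prepend. Next row=LF[3]=1
  step 7: row=1, L[1]='a', prepend. Next row=LF[1]=5
Reversed output: a2CD2b$

Answer: a2CD2b$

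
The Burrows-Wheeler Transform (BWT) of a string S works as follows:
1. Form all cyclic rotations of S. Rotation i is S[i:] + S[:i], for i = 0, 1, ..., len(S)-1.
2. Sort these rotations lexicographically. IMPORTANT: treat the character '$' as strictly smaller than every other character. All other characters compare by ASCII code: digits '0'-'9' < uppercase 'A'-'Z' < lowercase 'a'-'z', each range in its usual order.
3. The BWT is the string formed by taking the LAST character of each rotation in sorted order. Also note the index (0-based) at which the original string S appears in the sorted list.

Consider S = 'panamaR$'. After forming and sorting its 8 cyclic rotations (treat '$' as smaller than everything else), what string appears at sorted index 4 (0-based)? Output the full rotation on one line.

All 8 rotations (rotation i = S[i:]+S[:i]):
  rot[0] = panamaR$
  rot[1] = anamaR$p
  rot[2] = namaR$pa
  rot[3] = amaR$pan
  rot[4] = maR$pana
  rot[5] = aR$panam
  rot[6] = R$panama
  rot[7] = $panamaR
Sorted (with $ < everything):
  sorted[0] = $panamaR
  sorted[1] = R$panama
  sorted[2] = aR$panam
  sorted[3] = amaR$pan
  sorted[4] = anamaR$p
  sorted[5] = maR$pana
  sorted[6] = namaR$pa
  sorted[7] = panamaR$
sorted[4] = anamaR$p

Answer: anamaR$p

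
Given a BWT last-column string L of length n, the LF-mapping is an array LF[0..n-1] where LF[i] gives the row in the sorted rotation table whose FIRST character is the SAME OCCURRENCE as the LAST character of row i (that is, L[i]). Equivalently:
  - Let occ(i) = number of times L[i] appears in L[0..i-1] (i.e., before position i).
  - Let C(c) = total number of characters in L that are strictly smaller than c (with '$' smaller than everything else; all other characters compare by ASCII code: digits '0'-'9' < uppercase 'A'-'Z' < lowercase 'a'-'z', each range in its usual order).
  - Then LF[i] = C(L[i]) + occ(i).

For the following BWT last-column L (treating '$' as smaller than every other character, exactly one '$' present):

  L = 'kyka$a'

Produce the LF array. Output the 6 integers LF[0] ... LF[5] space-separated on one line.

Answer: 3 5 4 1 0 2

Derivation:
Char counts: '$':1, 'a':2, 'k':2, 'y':1
C (first-col start): C('$')=0, C('a')=1, C('k')=3, C('y')=5
L[0]='k': occ=0, LF[0]=C('k')+0=3+0=3
L[1]='y': occ=0, LF[1]=C('y')+0=5+0=5
L[2]='k': occ=1, LF[2]=C('k')+1=3+1=4
L[3]='a': occ=0, LF[3]=C('a')+0=1+0=1
L[4]='$': occ=0, LF[4]=C('$')+0=0+0=0
L[5]='a': occ=1, LF[5]=C('a')+1=1+1=2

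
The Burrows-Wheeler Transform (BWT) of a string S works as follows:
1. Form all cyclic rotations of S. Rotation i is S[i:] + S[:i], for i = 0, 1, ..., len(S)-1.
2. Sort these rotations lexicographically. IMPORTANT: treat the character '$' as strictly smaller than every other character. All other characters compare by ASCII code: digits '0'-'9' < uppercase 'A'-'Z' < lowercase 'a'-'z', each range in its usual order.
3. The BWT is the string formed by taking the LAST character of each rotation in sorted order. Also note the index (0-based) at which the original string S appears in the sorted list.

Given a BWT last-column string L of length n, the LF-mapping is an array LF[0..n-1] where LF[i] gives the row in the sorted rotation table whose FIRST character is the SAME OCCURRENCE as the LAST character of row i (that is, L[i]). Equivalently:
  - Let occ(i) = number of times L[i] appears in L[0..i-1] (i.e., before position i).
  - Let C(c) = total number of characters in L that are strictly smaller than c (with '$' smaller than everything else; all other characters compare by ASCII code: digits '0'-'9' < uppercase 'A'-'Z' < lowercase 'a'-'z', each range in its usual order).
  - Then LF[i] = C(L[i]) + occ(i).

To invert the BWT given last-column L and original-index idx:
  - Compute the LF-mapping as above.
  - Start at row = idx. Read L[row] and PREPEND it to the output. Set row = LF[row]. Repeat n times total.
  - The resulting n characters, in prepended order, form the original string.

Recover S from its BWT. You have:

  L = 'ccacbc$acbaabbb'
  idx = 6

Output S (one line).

LF mapping: 10 11 1 12 5 13 0 2 14 6 3 4 7 8 9
Walk LF starting at row 6, prepending L[row]:
  step 1: row=6, L[6]='$', prepend. Next row=LF[6]=0
  step 2: row=0, L[0]='c', prepend. Next row=LF[0]=10
  step 3: row=10, L[10]='a', prepend. Next row=LF[10]=3
  step 4: row=3, L[3]='c', prepend. Next row=LF[3]=12
  step 5: row=12, L[12]='b', prepend. Next row=LF[12]=7
  step 6: row=7, L[7]='a', prepend. Next row=LF[7]=2
  step 7: row=2, L[2]='a', prepend. Next row=LF[2]=1
  step 8: row=1, L[1]='c', prepend. Next row=LF[1]=11
  step 9: row=11, L[11]='a', prepend. Next row=LF[11]=4
  step 10: row=4, L[4]='b', prepend. Next row=LF[4]=5
  step 11: row=5, L[5]='c', prepend. Next row=LF[5]=13
  step 12: row=13, L[13]='b', prepend. Next row=LF[13]=8
  step 13: row=8, L[8]='c', prepend. Next row=LF[8]=14
  step 14: row=14, L[14]='b', prepend. Next row=LF[14]=9
  step 15: row=9, L[9]='b', prepend. Next row=LF[9]=6
Reversed output: bbcbcbacaabcac$

Answer: bbcbcbacaabcac$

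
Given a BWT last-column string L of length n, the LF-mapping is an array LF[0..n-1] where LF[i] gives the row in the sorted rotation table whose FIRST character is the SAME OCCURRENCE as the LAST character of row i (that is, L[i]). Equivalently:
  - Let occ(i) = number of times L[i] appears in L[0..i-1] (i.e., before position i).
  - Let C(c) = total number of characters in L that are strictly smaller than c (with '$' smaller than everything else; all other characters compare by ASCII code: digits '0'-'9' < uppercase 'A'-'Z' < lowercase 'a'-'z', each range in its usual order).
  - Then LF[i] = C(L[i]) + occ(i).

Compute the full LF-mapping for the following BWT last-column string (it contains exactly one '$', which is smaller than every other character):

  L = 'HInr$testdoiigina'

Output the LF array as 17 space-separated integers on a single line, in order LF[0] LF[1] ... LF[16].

Char counts: '$':1, 'H':1, 'I':1, 'a':1, 'd':1, 'e':1, 'g':1, 'i':3, 'n':2, 'o':1, 'r':1, 's':1, 't':2
C (first-col start): C('$')=0, C('H')=1, C('I')=2, C('a')=3, C('d')=4, C('e')=5, C('g')=6, C('i')=7, C('n')=10, C('o')=12, C('r')=13, C('s')=14, C('t')=15
L[0]='H': occ=0, LF[0]=C('H')+0=1+0=1
L[1]='I': occ=0, LF[1]=C('I')+0=2+0=2
L[2]='n': occ=0, LF[2]=C('n')+0=10+0=10
L[3]='r': occ=0, LF[3]=C('r')+0=13+0=13
L[4]='$': occ=0, LF[4]=C('$')+0=0+0=0
L[5]='t': occ=0, LF[5]=C('t')+0=15+0=15
L[6]='e': occ=0, LF[6]=C('e')+0=5+0=5
L[7]='s': occ=0, LF[7]=C('s')+0=14+0=14
L[8]='t': occ=1, LF[8]=C('t')+1=15+1=16
L[9]='d': occ=0, LF[9]=C('d')+0=4+0=4
L[10]='o': occ=0, LF[10]=C('o')+0=12+0=12
L[11]='i': occ=0, LF[11]=C('i')+0=7+0=7
L[12]='i': occ=1, LF[12]=C('i')+1=7+1=8
L[13]='g': occ=0, LF[13]=C('g')+0=6+0=6
L[14]='i': occ=2, LF[14]=C('i')+2=7+2=9
L[15]='n': occ=1, LF[15]=C('n')+1=10+1=11
L[16]='a': occ=0, LF[16]=C('a')+0=3+0=3

Answer: 1 2 10 13 0 15 5 14 16 4 12 7 8 6 9 11 3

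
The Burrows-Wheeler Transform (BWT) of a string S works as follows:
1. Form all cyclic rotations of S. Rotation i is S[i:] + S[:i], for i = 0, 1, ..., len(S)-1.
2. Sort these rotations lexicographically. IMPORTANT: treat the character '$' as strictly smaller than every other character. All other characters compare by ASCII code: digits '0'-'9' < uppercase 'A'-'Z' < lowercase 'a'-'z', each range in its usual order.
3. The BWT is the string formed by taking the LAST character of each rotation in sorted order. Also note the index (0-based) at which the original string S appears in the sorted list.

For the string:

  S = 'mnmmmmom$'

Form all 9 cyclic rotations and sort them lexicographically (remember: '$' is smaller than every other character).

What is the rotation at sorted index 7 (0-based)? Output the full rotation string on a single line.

Answer: nmmmmom$m

Derivation:
All 9 rotations (rotation i = S[i:]+S[:i]):
  rot[0] = mnmmmmom$
  rot[1] = nmmmmom$m
  rot[2] = mmmmom$mn
  rot[3] = mmmom$mnm
  rot[4] = mmom$mnmm
  rot[5] = mom$mnmmm
  rot[6] = om$mnmmmm
  rot[7] = m$mnmmmmo
  rot[8] = $mnmmmmom
Sorted (with $ < everything):
  sorted[0] = $mnmmmmom
  sorted[1] = m$mnmmmmo
  sorted[2] = mmmmom$mn
  sorted[3] = mmmom$mnm
  sorted[4] = mmom$mnmm
  sorted[5] = mnmmmmom$
  sorted[6] = mom$mnmmm
  sorted[7] = nmmmmom$m
  sorted[8] = om$mnmmmm
sorted[7] = nmmmmom$m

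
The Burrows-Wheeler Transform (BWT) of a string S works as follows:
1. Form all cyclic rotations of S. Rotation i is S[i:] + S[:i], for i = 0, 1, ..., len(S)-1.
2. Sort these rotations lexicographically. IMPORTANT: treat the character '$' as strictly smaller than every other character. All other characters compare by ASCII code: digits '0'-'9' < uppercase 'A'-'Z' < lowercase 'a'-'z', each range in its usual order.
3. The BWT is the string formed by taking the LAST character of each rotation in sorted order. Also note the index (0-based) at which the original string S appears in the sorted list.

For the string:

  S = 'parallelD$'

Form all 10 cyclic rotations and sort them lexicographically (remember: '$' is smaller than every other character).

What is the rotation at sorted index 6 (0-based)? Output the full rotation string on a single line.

All 10 rotations (rotation i = S[i:]+S[:i]):
  rot[0] = parallelD$
  rot[1] = arallelD$p
  rot[2] = rallelD$pa
  rot[3] = allelD$par
  rot[4] = llelD$para
  rot[5] = lelD$paral
  rot[6] = elD$parall
  rot[7] = lD$paralle
  rot[8] = D$parallel
  rot[9] = $parallelD
Sorted (with $ < everything):
  sorted[0] = $parallelD
  sorted[1] = D$parallel
  sorted[2] = allelD$par
  sorted[3] = arallelD$p
  sorted[4] = elD$parall
  sorted[5] = lD$paralle
  sorted[6] = lelD$paral
  sorted[7] = llelD$para
  sorted[8] = parallelD$
  sorted[9] = rallelD$pa
sorted[6] = lelD$paral

Answer: lelD$paral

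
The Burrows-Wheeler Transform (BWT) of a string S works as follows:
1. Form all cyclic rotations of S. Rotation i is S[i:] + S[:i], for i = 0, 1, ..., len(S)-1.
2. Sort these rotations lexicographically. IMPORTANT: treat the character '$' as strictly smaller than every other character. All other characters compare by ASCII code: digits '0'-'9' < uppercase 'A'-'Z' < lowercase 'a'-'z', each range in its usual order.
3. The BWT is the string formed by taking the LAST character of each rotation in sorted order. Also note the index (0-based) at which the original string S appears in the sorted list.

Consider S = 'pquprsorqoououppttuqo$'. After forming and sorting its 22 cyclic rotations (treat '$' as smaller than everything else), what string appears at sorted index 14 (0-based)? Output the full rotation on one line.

Answer: rsorqoououppttuqo$pqup

Derivation:
All 22 rotations (rotation i = S[i:]+S[:i]):
  rot[0] = pquprsorqoououppttuqo$
  rot[1] = quprsorqoououppttuqo$p
  rot[2] = uprsorqoououppttuqo$pq
  rot[3] = prsorqoououppttuqo$pqu
  rot[4] = rsorqoououppttuqo$pqup
  rot[5] = sorqoououppttuqo$pqupr
  rot[6] = orqoououppttuqo$pquprs
  rot[7] = rqoououppttuqo$pquprso
  rot[8] = qoououppttuqo$pquprsor
  rot[9] = oououppttuqo$pquprsorq
  rot[10] = ououppttuqo$pquprsorqo
  rot[11] = uouppttuqo$pquprsorqoo
  rot[12] = ouppttuqo$pquprsorqoou
  rot[13] = uppttuqo$pquprsorqoouo
  rot[14] = ppttuqo$pquprsorqoouou
  rot[15] = pttuqo$pquprsorqoououp
  rot[16] = ttuqo$pquprsorqoououpp
  rot[17] = tuqo$pquprsorqoououppt
  rot[18] = uqo$pquprsorqoououpptt
  rot[19] = qo$pquprsorqoououppttu
  rot[20] = o$pquprsorqoououppttuq
  rot[21] = $pquprsorqoououppttuqo
Sorted (with $ < everything):
  sorted[0] = $pquprsorqoououppttuqo
  sorted[1] = o$pquprsorqoououppttuq
  sorted[2] = oououppttuqo$pquprsorq
  sorted[3] = orqoououppttuqo$pquprs
  sorted[4] = ououppttuqo$pquprsorqo
  sorted[5] = ouppttuqo$pquprsorqoou
  sorted[6] = ppttuqo$pquprsorqoouou
  sorted[7] = pquprsorqoououppttuqo$
  sorted[8] = prsorqoououppttuqo$pqu
  sorted[9] = pttuqo$pquprsorqoououp
  sorted[10] = qo$pquprsorqoououppttu
  sorted[11] = qoououppttuqo$pquprsor
  sorted[12] = quprsorqoououppttuqo$p
  sorted[13] = rqoououppttuqo$pquprso
  sorted[14] = rsorqoououppttuqo$pqup
  sorted[15] = sorqoououppttuqo$pqupr
  sorted[16] = ttuqo$pquprsorqoououpp
  sorted[17] = tuqo$pquprsorqoououppt
  sorted[18] = uouppttuqo$pquprsorqoo
  sorted[19] = uppttuqo$pquprsorqoouo
  sorted[20] = uprsorqoououppttuqo$pq
  sorted[21] = uqo$pquprsorqoououpptt
sorted[14] = rsorqoououppttuqo$pqup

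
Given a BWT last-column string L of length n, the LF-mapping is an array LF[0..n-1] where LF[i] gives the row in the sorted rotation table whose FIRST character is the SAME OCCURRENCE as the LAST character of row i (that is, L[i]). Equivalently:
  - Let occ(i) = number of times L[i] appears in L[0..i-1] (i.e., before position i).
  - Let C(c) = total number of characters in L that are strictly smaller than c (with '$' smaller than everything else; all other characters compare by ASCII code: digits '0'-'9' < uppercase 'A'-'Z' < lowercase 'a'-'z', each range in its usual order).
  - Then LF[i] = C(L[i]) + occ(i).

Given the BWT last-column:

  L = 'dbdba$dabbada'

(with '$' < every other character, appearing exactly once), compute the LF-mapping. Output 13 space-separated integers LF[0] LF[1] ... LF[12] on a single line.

Char counts: '$':1, 'a':4, 'b':4, 'd':4
C (first-col start): C('$')=0, C('a')=1, C('b')=5, C('d')=9
L[0]='d': occ=0, LF[0]=C('d')+0=9+0=9
L[1]='b': occ=0, LF[1]=C('b')+0=5+0=5
L[2]='d': occ=1, LF[2]=C('d')+1=9+1=10
L[3]='b': occ=1, LF[3]=C('b')+1=5+1=6
L[4]='a': occ=0, LF[4]=C('a')+0=1+0=1
L[5]='$': occ=0, LF[5]=C('$')+0=0+0=0
L[6]='d': occ=2, LF[6]=C('d')+2=9+2=11
L[7]='a': occ=1, LF[7]=C('a')+1=1+1=2
L[8]='b': occ=2, LF[8]=C('b')+2=5+2=7
L[9]='b': occ=3, LF[9]=C('b')+3=5+3=8
L[10]='a': occ=2, LF[10]=C('a')+2=1+2=3
L[11]='d': occ=3, LF[11]=C('d')+3=9+3=12
L[12]='a': occ=3, LF[12]=C('a')+3=1+3=4

Answer: 9 5 10 6 1 0 11 2 7 8 3 12 4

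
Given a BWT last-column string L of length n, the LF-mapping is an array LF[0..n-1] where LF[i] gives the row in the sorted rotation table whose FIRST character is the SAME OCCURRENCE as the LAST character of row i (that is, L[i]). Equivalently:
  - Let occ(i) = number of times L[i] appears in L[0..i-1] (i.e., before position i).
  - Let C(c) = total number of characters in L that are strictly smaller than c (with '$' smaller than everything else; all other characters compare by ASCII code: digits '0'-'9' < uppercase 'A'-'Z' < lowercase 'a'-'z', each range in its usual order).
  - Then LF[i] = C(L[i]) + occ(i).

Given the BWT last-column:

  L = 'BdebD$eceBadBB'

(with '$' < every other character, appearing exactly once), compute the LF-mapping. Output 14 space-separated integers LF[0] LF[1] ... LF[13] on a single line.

Answer: 1 9 11 7 5 0 12 8 13 2 6 10 3 4

Derivation:
Char counts: '$':1, 'B':4, 'D':1, 'a':1, 'b':1, 'c':1, 'd':2, 'e':3
C (first-col start): C('$')=0, C('B')=1, C('D')=5, C('a')=6, C('b')=7, C('c')=8, C('d')=9, C('e')=11
L[0]='B': occ=0, LF[0]=C('B')+0=1+0=1
L[1]='d': occ=0, LF[1]=C('d')+0=9+0=9
L[2]='e': occ=0, LF[2]=C('e')+0=11+0=11
L[3]='b': occ=0, LF[3]=C('b')+0=7+0=7
L[4]='D': occ=0, LF[4]=C('D')+0=5+0=5
L[5]='$': occ=0, LF[5]=C('$')+0=0+0=0
L[6]='e': occ=1, LF[6]=C('e')+1=11+1=12
L[7]='c': occ=0, LF[7]=C('c')+0=8+0=8
L[8]='e': occ=2, LF[8]=C('e')+2=11+2=13
L[9]='B': occ=1, LF[9]=C('B')+1=1+1=2
L[10]='a': occ=0, LF[10]=C('a')+0=6+0=6
L[11]='d': occ=1, LF[11]=C('d')+1=9+1=10
L[12]='B': occ=2, LF[12]=C('B')+2=1+2=3
L[13]='B': occ=3, LF[13]=C('B')+3=1+3=4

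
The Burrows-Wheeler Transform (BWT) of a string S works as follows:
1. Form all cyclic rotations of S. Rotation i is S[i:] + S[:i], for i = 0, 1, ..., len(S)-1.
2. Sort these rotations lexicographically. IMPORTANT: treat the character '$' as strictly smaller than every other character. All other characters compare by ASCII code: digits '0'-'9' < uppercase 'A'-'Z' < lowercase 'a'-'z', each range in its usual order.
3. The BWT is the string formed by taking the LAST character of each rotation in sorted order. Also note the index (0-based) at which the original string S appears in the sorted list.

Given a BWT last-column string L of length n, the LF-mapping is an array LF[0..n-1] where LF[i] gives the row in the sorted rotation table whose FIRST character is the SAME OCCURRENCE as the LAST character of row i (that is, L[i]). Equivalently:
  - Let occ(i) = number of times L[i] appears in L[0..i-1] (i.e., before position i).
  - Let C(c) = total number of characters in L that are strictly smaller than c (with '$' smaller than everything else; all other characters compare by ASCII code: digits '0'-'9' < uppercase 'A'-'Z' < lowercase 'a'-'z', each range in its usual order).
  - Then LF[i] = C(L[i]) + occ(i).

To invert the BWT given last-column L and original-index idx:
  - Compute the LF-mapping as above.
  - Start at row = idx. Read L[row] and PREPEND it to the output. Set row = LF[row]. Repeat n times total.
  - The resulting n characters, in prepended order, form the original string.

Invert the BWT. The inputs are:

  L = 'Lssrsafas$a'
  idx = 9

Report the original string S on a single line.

LF mapping: 1 7 8 6 9 2 5 3 10 0 4
Walk LF starting at row 9, prepending L[row]:
  step 1: row=9, L[9]='$', prepend. Next row=LF[9]=0
  step 2: row=0, L[0]='L', prepend. Next row=LF[0]=1
  step 3: row=1, L[1]='s', prepend. Next row=LF[1]=7
  step 4: row=7, L[7]='a', prepend. Next row=LF[7]=3
  step 5: row=3, L[3]='r', prepend. Next row=LF[3]=6
  step 6: row=6, L[6]='f', prepend. Next row=LF[6]=5
  step 7: row=5, L[5]='a', prepend. Next row=LF[5]=2
  step 8: row=2, L[2]='s', prepend. Next row=LF[2]=8
  step 9: row=8, L[8]='s', prepend. Next row=LF[8]=10
  step 10: row=10, L[10]='a', prepend. Next row=LF[10]=4
  step 11: row=4, L[4]='s', prepend. Next row=LF[4]=9
Reversed output: sassafrasL$

Answer: sassafrasL$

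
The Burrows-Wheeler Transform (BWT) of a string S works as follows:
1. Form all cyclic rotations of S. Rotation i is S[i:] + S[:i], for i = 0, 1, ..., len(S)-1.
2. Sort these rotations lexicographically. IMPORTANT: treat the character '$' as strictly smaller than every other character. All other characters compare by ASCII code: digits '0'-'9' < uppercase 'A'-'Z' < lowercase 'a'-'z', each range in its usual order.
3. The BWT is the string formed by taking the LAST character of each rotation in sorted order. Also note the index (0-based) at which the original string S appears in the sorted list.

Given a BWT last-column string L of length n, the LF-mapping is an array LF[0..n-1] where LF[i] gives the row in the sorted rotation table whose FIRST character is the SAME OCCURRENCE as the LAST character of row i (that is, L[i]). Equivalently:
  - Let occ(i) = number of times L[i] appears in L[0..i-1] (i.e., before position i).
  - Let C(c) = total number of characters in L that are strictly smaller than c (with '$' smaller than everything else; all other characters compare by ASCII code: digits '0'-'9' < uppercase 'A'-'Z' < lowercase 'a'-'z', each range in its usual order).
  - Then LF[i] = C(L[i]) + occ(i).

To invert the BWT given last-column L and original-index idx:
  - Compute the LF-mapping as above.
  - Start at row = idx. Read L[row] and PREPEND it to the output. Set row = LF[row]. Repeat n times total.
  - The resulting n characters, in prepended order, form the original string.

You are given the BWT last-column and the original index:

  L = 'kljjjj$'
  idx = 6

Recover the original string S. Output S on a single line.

Answer: ljjjjk$

Derivation:
LF mapping: 5 6 1 2 3 4 0
Walk LF starting at row 6, prepending L[row]:
  step 1: row=6, L[6]='$', prepend. Next row=LF[6]=0
  step 2: row=0, L[0]='k', prepend. Next row=LF[0]=5
  step 3: row=5, L[5]='j', prepend. Next row=LF[5]=4
  step 4: row=4, L[4]='j', prepend. Next row=LF[4]=3
  step 5: row=3, L[3]='j', prepend. Next row=LF[3]=2
  step 6: row=2, L[2]='j', prepend. Next row=LF[2]=1
  step 7: row=1, L[1]='l', prepend. Next row=LF[1]=6
Reversed output: ljjjjk$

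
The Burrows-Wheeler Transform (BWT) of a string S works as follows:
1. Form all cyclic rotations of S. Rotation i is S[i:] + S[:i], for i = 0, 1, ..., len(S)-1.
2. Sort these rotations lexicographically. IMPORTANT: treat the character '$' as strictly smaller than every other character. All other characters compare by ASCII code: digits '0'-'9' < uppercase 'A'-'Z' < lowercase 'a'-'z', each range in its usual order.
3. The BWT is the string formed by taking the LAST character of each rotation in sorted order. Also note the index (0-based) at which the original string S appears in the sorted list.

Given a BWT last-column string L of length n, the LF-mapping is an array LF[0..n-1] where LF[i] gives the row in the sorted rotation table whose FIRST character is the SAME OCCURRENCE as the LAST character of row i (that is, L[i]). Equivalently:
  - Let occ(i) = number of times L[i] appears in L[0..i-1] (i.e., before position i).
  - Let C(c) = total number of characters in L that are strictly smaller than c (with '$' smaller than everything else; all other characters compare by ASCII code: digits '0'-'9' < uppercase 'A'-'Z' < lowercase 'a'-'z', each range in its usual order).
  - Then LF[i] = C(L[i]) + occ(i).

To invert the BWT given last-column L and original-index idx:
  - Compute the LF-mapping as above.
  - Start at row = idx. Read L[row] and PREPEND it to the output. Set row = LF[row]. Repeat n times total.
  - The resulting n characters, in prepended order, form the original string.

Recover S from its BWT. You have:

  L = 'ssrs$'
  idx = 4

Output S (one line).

LF mapping: 2 3 1 4 0
Walk LF starting at row 4, prepending L[row]:
  step 1: row=4, L[4]='$', prepend. Next row=LF[4]=0
  step 2: row=0, L[0]='s', prepend. Next row=LF[0]=2
  step 3: row=2, L[2]='r', prepend. Next row=LF[2]=1
  step 4: row=1, L[1]='s', prepend. Next row=LF[1]=3
  step 5: row=3, L[3]='s', prepend. Next row=LF[3]=4
Reversed output: ssrs$

Answer: ssrs$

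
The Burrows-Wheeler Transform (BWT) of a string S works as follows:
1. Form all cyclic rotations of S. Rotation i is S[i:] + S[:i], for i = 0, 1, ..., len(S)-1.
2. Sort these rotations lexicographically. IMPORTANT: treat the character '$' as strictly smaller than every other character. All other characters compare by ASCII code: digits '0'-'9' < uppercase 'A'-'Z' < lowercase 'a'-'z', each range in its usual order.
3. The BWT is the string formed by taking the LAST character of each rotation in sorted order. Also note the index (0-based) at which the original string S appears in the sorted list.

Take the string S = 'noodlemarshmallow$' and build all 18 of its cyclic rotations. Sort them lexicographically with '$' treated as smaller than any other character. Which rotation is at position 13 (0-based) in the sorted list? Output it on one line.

Answer: oodlemarshmallow$n

Derivation:
All 18 rotations (rotation i = S[i:]+S[:i]):
  rot[0] = noodlemarshmallow$
  rot[1] = oodlemarshmallow$n
  rot[2] = odlemarshmallow$no
  rot[3] = dlemarshmallow$noo
  rot[4] = lemarshmallow$nood
  rot[5] = emarshmallow$noodl
  rot[6] = marshmallow$noodle
  rot[7] = arshmallow$noodlem
  rot[8] = rshmallow$noodlema
  rot[9] = shmallow$noodlemar
  rot[10] = hmallow$noodlemars
  rot[11] = mallow$noodlemarsh
  rot[12] = allow$noodlemarshm
  rot[13] = llow$noodlemarshma
  rot[14] = low$noodlemarshmal
  rot[15] = ow$noodlemarshmall
  rot[16] = w$noodlemarshmallo
  rot[17] = $noodlemarshmallow
Sorted (with $ < everything):
  sorted[0] = $noodlemarshmallow
  sorted[1] = allow$noodlemarshm
  sorted[2] = arshmallow$noodlem
  sorted[3] = dlemarshmallow$noo
  sorted[4] = emarshmallow$noodl
  sorted[5] = hmallow$noodlemars
  sorted[6] = lemarshmallow$nood
  sorted[7] = llow$noodlemarshma
  sorted[8] = low$noodlemarshmal
  sorted[9] = mallow$noodlemarsh
  sorted[10] = marshmallow$noodle
  sorted[11] = noodlemarshmallow$
  sorted[12] = odlemarshmallow$no
  sorted[13] = oodlemarshmallow$n
  sorted[14] = ow$noodlemarshmall
  sorted[15] = rshmallow$noodlema
  sorted[16] = shmallow$noodlemar
  sorted[17] = w$noodlemarshmallo
sorted[13] = oodlemarshmallow$n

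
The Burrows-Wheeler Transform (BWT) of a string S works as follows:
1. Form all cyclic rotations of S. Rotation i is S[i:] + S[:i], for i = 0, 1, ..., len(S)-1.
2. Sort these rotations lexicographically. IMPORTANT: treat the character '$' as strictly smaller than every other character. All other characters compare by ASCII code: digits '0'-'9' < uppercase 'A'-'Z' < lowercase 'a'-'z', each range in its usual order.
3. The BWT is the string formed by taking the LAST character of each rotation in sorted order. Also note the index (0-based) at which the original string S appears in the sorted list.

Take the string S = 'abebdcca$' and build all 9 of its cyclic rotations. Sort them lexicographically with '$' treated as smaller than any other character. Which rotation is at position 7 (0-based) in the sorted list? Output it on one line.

Answer: dcca$abeb

Derivation:
All 9 rotations (rotation i = S[i:]+S[:i]):
  rot[0] = abebdcca$
  rot[1] = bebdcca$a
  rot[2] = ebdcca$ab
  rot[3] = bdcca$abe
  rot[4] = dcca$abeb
  rot[5] = cca$abebd
  rot[6] = ca$abebdc
  rot[7] = a$abebdcc
  rot[8] = $abebdcca
Sorted (with $ < everything):
  sorted[0] = $abebdcca
  sorted[1] = a$abebdcc
  sorted[2] = abebdcca$
  sorted[3] = bdcca$abe
  sorted[4] = bebdcca$a
  sorted[5] = ca$abebdc
  sorted[6] = cca$abebd
  sorted[7] = dcca$abeb
  sorted[8] = ebdcca$ab
sorted[7] = dcca$abeb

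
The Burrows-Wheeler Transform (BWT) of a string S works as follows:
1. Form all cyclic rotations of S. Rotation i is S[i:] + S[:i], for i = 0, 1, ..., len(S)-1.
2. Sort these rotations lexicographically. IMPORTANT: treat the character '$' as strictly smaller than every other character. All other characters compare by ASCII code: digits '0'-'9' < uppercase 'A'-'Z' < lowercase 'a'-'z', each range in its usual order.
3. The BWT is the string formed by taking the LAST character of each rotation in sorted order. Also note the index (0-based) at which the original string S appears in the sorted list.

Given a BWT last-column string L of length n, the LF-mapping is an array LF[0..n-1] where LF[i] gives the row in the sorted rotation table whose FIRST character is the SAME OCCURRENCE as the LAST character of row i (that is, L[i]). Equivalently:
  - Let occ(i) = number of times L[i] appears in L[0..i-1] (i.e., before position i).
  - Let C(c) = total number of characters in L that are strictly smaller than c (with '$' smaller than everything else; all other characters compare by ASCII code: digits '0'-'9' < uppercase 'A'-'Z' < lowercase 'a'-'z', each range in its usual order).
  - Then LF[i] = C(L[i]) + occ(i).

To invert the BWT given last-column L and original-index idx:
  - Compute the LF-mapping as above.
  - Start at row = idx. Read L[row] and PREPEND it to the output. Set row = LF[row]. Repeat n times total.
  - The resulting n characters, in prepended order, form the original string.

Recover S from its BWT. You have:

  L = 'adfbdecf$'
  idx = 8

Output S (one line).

LF mapping: 1 4 7 2 5 6 3 8 0
Walk LF starting at row 8, prepending L[row]:
  step 1: row=8, L[8]='$', prepend. Next row=LF[8]=0
  step 2: row=0, L[0]='a', prepend. Next row=LF[0]=1
  step 3: row=1, L[1]='d', prepend. Next row=LF[1]=4
  step 4: row=4, L[4]='d', prepend. Next row=LF[4]=5
  step 5: row=5, L[5]='e', prepend. Next row=LF[5]=6
  step 6: row=6, L[6]='c', prepend. Next row=LF[6]=3
  step 7: row=3, L[3]='b', prepend. Next row=LF[3]=2
  step 8: row=2, L[2]='f', prepend. Next row=LF[2]=7
  step 9: row=7, L[7]='f', prepend. Next row=LF[7]=8
Reversed output: ffbcedda$

Answer: ffbcedda$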